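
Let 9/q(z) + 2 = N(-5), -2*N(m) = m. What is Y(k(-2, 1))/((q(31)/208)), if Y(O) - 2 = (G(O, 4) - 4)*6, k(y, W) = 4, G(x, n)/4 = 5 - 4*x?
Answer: -29744/9 ≈ -3304.9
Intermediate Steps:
G(x, n) = 20 - 16*x (G(x, n) = 4*(5 - 4*x) = 20 - 16*x)
N(m) = -m/2
q(z) = 18 (q(z) = 9/(-2 - ½*(-5)) = 9/(-2 + 5/2) = 9/(½) = 9*2 = 18)
Y(O) = 98 - 96*O (Y(O) = 2 + ((20 - 16*O) - 4)*6 = 2 + (16 - 16*O)*6 = 2 + (96 - 96*O) = 98 - 96*O)
Y(k(-2, 1))/((q(31)/208)) = (98 - 96*4)/((18/208)) = (98 - 384)/((18*(1/208))) = -286/9/104 = -286*104/9 = -29744/9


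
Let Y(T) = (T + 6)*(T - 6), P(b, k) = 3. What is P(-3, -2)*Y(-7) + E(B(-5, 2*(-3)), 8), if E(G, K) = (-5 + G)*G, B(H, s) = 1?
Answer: 35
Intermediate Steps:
E(G, K) = G*(-5 + G)
Y(T) = (-6 + T)*(6 + T) (Y(T) = (6 + T)*(-6 + T) = (-6 + T)*(6 + T))
P(-3, -2)*Y(-7) + E(B(-5, 2*(-3)), 8) = 3*(-36 + (-7)²) + 1*(-5 + 1) = 3*(-36 + 49) + 1*(-4) = 3*13 - 4 = 39 - 4 = 35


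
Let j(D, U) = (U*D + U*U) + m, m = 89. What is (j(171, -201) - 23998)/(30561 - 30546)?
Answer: -17879/15 ≈ -1191.9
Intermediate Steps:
j(D, U) = 89 + U² + D*U (j(D, U) = (U*D + U*U) + 89 = (D*U + U²) + 89 = (U² + D*U) + 89 = 89 + U² + D*U)
(j(171, -201) - 23998)/(30561 - 30546) = ((89 + (-201)² + 171*(-201)) - 23998)/(30561 - 30546) = ((89 + 40401 - 34371) - 23998)/15 = (6119 - 23998)*(1/15) = -17879*1/15 = -17879/15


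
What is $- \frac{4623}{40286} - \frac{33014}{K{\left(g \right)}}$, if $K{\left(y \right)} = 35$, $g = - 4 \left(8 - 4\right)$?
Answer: $- \frac{1330163809}{1410010} \approx -943.37$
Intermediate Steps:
$g = -16$ ($g = \left(-4\right) 4 = -16$)
$- \frac{4623}{40286} - \frac{33014}{K{\left(g \right)}} = - \frac{4623}{40286} - \frac{33014}{35} = - \frac{1330163809}{1410010}$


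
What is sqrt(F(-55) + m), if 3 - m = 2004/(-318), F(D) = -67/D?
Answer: sqrt(89391390)/2915 ≈ 3.2435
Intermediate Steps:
m = 493/53 (m = 3 - 2004/(-318) = 3 - 2004*(-1)/318 = 3 - 1*(-334/53) = 3 + 334/53 = 493/53 ≈ 9.3019)
sqrt(F(-55) + m) = sqrt(-67/(-55) + 493/53) = sqrt(-67*(-1/55) + 493/53) = sqrt(67/55 + 493/53) = sqrt(30666/2915) = sqrt(89391390)/2915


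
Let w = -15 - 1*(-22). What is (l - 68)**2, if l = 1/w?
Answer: 225625/49 ≈ 4604.6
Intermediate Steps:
w = 7 (w = -15 + 22 = 7)
l = 1/7 ≈ 0.14286
(l - 68)**2 = (1/7 - 68)**2 = (-475/7)**2 = 225625/49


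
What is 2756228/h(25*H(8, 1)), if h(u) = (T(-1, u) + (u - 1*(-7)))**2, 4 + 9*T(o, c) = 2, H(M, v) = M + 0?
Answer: 223254468/3463321 ≈ 64.463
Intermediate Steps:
H(M, v) = M
T(o, c) = -2/9 (T(o, c) = -4/9 + (1/9)*2 = -4/9 + 2/9 = -2/9)
h(u) = (61/9 + u)**2 (h(u) = (-2/9 + (u - 1*(-7)))**2 = (-2/9 + (u + 7))**2 = (-2/9 + (7 + u))**2 = (61/9 + u)**2)
2756228/h(25*H(8, 1)) = 2756228/(((61 + 9*(25*8))**2/81)) = 2756228/(((61 + 9*200)**2/81)) = 2756228/(((61 + 1800)**2/81)) = 2756228/(((1/81)*1861**2)) = 2756228/(((1/81)*3463321)) = 2756228/(3463321/81) = 2756228*(81/3463321) = 223254468/3463321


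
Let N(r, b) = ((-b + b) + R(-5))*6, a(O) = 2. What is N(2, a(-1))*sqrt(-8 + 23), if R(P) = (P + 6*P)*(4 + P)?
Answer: 210*sqrt(15) ≈ 813.33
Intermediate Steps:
R(P) = 7*P*(4 + P) (R(P) = (7*P)*(4 + P) = 7*P*(4 + P))
N(r, b) = 210 (N(r, b) = ((-b + b) + 7*(-5)*(4 - 5))*6 = (0 + 7*(-5)*(-1))*6 = (0 + 35)*6 = 35*6 = 210)
N(2, a(-1))*sqrt(-8 + 23) = 210*sqrt(-8 + 23) = 210*sqrt(15)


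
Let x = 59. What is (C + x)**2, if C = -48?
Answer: 121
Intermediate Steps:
(C + x)**2 = (-48 + 59)**2 = 11**2 = 121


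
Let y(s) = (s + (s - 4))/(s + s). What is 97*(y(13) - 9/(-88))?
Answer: 105245/1144 ≈ 91.997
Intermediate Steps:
y(s) = (-4 + 2*s)/(2*s) (y(s) = (s + (-4 + s))/((2*s)) = (-4 + 2*s)*(1/(2*s)) = (-4 + 2*s)/(2*s))
97*(y(13) - 9/(-88)) = 97*((-2 + 13)/13 - 9/(-88)) = 97*((1/13)*11 - 9*(-1)/88) = 97*(11/13 - 1*(-9/88)) = 97*(11/13 + 9/88) = 97*(1085/1144) = 105245/1144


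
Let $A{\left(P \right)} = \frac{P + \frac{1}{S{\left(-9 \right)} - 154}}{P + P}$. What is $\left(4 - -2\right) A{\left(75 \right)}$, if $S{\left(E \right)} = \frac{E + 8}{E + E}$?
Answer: $\frac{207807}{69275} \approx 2.9997$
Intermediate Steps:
$S{\left(E \right)} = \frac{8 + E}{2 E}$
$A{\left(P \right)} = \frac{- \frac{18}{2771} + P}{2 P}$ ($A{\left(P \right)} = \frac{P + \frac{1}{\frac{8 - 9}{2 \left(-9\right)} - 154}}{P + P} = \frac{P + \frac{1}{\frac{1}{2} \left(- \frac{1}{9}\right) \left(-1\right) - 154}}{2 P} = \left(P + \frac{1}{\frac{1}{18} - 154}\right) \frac{1}{2 P} = \left(P + \frac{1}{- \frac{2771}{18}}\right) \frac{1}{2 P} = \left(P - \frac{18}{2771}\right) \frac{1}{2 P} = \left(- \frac{18}{2771} + P\right) \frac{1}{2 P} = \frac{- \frac{18}{2771} + P}{2 P}$)
$\left(4 - -2\right) A{\left(75 \right)} = \left(4 - -2\right) \frac{-18 + 2771 \cdot 75}{5542 \cdot 75} = \left(4 + 2\right) \frac{1}{5542} \cdot \frac{1}{75} \left(-18 + 207825\right) = 6 \cdot \frac{1}{5542} \cdot \frac{1}{75} \cdot 207807 = 6 \cdot \frac{69269}{138550} = \frac{207807}{69275}$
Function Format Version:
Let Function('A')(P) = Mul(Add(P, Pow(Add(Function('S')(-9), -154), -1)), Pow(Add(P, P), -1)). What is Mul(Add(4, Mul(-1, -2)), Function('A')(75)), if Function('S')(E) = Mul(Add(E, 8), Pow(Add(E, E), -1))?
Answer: Rational(207807, 69275) ≈ 2.9997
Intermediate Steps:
Function('S')(E) = Mul(Rational(1, 2), Pow(E, -1), Add(8, E)) (Function('S')(E) = Mul(Add(8, E), Pow(Mul(2, E), -1)) = Mul(Add(8, E), Mul(Rational(1, 2), Pow(E, -1))) = Mul(Rational(1, 2), Pow(E, -1), Add(8, E)))
Function('A')(P) = Mul(Rational(1, 2), Pow(P, -1), Add(Rational(-18, 2771), P)) (Function('A')(P) = Mul(Add(P, Pow(Add(Mul(Rational(1, 2), Pow(-9, -1), Add(8, -9)), -154), -1)), Pow(Add(P, P), -1)) = Mul(Add(P, Pow(Add(Mul(Rational(1, 2), Rational(-1, 9), -1), -154), -1)), Pow(Mul(2, P), -1)) = Mul(Add(P, Pow(Add(Rational(1, 18), -154), -1)), Mul(Rational(1, 2), Pow(P, -1))) = Mul(Add(P, Pow(Rational(-2771, 18), -1)), Mul(Rational(1, 2), Pow(P, -1))) = Mul(Add(P, Rational(-18, 2771)), Mul(Rational(1, 2), Pow(P, -1))) = Mul(Add(Rational(-18, 2771), P), Mul(Rational(1, 2), Pow(P, -1))) = Mul(Rational(1, 2), Pow(P, -1), Add(Rational(-18, 2771), P)))
Mul(Add(4, Mul(-1, -2)), Function('A')(75)) = Mul(Add(4, Mul(-1, -2)), Mul(Rational(1, 5542), Pow(75, -1), Add(-18, Mul(2771, 75)))) = Mul(Add(4, 2), Mul(Rational(1, 5542), Rational(1, 75), Add(-18, 207825))) = Mul(6, Mul(Rational(1, 5542), Rational(1, 75), 207807)) = Mul(6, Rational(69269, 138550)) = Rational(207807, 69275)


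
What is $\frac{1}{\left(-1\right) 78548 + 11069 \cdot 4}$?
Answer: $- \frac{1}{34272} \approx -2.9178 \cdot 10^{-5}$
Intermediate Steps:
$\frac{1}{\left(-1\right) 78548 + 11069 \cdot 4} = \frac{1}{-78548 + 44276} = \frac{1}{-34272} = - \frac{1}{34272}$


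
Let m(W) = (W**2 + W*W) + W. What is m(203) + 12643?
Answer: 95264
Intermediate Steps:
m(W) = W + 2*W**2 (m(W) = (W**2 + W**2) + W = 2*W**2 + W = W + 2*W**2)
m(203) + 12643 = 203*(1 + 2*203) + 12643 = 203*(1 + 406) + 12643 = 203*407 + 12643 = 82621 + 12643 = 95264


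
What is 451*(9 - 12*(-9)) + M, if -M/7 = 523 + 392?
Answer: 46362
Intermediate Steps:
M = -6405 (M = -7*(523 + 392) = -7*915 = -6405)
451*(9 - 12*(-9)) + M = 451*(9 - 12*(-9)) - 6405 = 451*(9 + 108) - 6405 = 451*117 - 6405 = 52767 - 6405 = 46362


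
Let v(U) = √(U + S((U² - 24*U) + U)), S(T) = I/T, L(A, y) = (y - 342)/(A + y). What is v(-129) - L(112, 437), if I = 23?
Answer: -95/549 + I*√12399162918/9804 ≈ -0.17304 + 11.358*I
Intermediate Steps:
L(A, y) = (-342 + y)/(A + y)
S(T) = 23/T
v(U) = √(U + 23/(U² - 23*U)) (v(U) = √(U + 23/((U² - 24*U) + U)) = √(U + 23/(U² - 23*U)))
v(-129) - L(112, 437) = √((23 + (-129)²*(-23 - 129))/((-129)*(-23 - 129))) - (-342 + 437)/(112 + 437) = √(-1/129*(23 + 16641*(-152))/(-152)) - 95/549 = √(-1/129*(-1/152)*(23 - 2529432)) - 95/549 = √(-1/129*(-1/152)*(-2529409)) - 1*95/549 = √(-2529409/19608) - 95/549 = I*√12399162918/9804 - 95/549 = -95/549 + I*√12399162918/9804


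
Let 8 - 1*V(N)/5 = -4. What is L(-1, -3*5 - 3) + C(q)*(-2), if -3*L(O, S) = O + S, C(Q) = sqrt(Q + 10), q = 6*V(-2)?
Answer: 19/3 - 2*sqrt(370) ≈ -32.137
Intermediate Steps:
V(N) = 60 (V(N) = 40 - 5*(-4) = 40 + 20 = 60)
q = 360 (q = 6*60 = 360)
C(Q) = sqrt(10 + Q)
L(O, S) = -O/3 - S/3 (L(O, S) = -(O + S)/3 = -O/3 - S/3)
L(-1, -3*5 - 3) + C(q)*(-2) = (-1/3*(-1) - (-3*5 - 3)/3) + sqrt(10 + 360)*(-2) = (1/3 - (-15 - 3)/3) + sqrt(370)*(-2) = (1/3 - 1/3*(-18)) - 2*sqrt(370) = (1/3 + 6) - 2*sqrt(370) = 19/3 - 2*sqrt(370)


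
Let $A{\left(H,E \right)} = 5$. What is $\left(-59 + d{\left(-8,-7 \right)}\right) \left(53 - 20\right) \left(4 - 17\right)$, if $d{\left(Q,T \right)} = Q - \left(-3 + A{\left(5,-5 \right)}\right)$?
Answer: $29601$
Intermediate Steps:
$d{\left(Q,T \right)} = -2 + Q$ ($d{\left(Q,T \right)} = Q + \left(3 - 5\right) = Q - 2 = -2 + Q$)
$\left(-59 + d{\left(-8,-7 \right)}\right) \left(53 - 20\right) \left(4 - 17\right) = \left(-59 - 10\right) \left(53 - 20\right) \left(4 - 17\right) = \left(-59 - 10\right) 33 \left(-13\right) = \left(-69\right) \left(-429\right) = 29601$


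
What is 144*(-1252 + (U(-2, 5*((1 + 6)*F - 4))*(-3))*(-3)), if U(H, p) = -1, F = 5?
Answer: -181584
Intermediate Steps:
144*(-1252 + (U(-2, 5*((1 + 6)*F - 4))*(-3))*(-3)) = 144*(-1252 - 1*(-3)*(-3)) = 144*(-1252 + 3*(-3)) = 144*(-1252 - 9) = 144*(-1261) = -181584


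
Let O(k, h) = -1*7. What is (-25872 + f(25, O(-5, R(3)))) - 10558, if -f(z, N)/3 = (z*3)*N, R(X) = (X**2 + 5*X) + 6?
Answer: -34855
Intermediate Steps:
R(X) = 6 + X**2 + 5*X
O(k, h) = -7
f(z, N) = -9*N*z (f(z, N) = -3*z*3*N = -3*3*z*N = -9*N*z)
(-25872 + f(25, O(-5, R(3)))) - 10558 = (-25872 - 9*(-7)*25) - 10558 = (-25872 + 1575) - 10558 = -24297 - 10558 = -34855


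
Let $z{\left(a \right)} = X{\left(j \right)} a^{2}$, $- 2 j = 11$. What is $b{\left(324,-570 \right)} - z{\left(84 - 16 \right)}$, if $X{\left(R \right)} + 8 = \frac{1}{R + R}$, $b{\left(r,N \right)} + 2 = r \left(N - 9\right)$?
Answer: $- \frac{1652042}{11} \approx -1.5019 \cdot 10^{5}$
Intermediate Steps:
$j = - \frac{11}{2}$ ($j = \left(- \frac{1}{2}\right) 11 = - \frac{11}{2} \approx -5.5$)
$b{\left(r,N \right)} = -2 + r \left(-9 + N\right)$ ($b{\left(r,N \right)} = -2 + r \left(N - 9\right) = -2 + r \left(-9 + N\right)$)
$X{\left(R \right)} = -8 + \frac{1}{2 R}$ ($X{\left(R \right)} = -8 + \frac{1}{R + R} = -8 + \frac{1}{2 R}$)
$z{\left(a \right)} = - \frac{89 a^{2}}{11}$ ($z{\left(a \right)} = \left(-8 + \frac{1}{2 \left(- \frac{11}{2}\right)}\right) a^{2} = \left(-8 + \frac{1}{2} \left(- \frac{2}{11}\right)\right) a^{2} = \left(-8 - \frac{1}{11}\right) a^{2} = - \frac{89 a^{2}}{11}$)
$b{\left(324,-570 \right)} - z{\left(84 - 16 \right)} = \left(-2 - 2916 - 184680\right) - - \frac{89 \left(84 - 16\right)^{2}}{11} = \left(-2 - 2916 - 184680\right) - - \frac{89 \cdot 68^{2}}{11} = -187598 - \left(- \frac{89}{11}\right) 4624 = -187598 - - \frac{411536}{11} = -187598 + \frac{411536}{11} = - \frac{1652042}{11}$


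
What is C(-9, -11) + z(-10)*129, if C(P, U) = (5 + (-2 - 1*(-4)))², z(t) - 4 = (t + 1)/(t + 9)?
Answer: 1726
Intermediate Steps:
z(t) = 4 + (1 + t)/(9 + t) (z(t) = 4 + (t + 1)/(t + 9) = 4 + (1 + t)/(9 + t))
C(P, U) = 49 (C(P, U) = (5 + (-2 + 4))² = (5 + 2)² = 7² = 49)
C(-9, -11) + z(-10)*129 = 49 + ((37 + 5*(-10))/(9 - 10))*129 = 49 + ((37 - 50)/(-1))*129 = 49 - 1*(-13)*129 = 49 + 13*129 = 49 + 1677 = 1726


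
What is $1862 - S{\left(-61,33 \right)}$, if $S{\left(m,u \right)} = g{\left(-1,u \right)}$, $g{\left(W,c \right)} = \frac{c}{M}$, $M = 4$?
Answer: $\frac{7415}{4} \approx 1853.8$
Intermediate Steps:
$g{\left(W,c \right)} = \frac{c}{4}$
$S{\left(m,u \right)} = \frac{u}{4}$
$1862 - S{\left(-61,33 \right)} = 1862 - \frac{1}{4} \cdot 33 = 1862 - \frac{33}{4} = \frac{7415}{4}$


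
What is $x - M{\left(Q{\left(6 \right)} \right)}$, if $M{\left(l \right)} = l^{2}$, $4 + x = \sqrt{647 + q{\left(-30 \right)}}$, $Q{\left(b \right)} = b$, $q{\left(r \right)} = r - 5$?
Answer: $-40 + 6 \sqrt{17} \approx -15.261$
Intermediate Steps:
$q{\left(r \right)} = -5 + r$
$x = -4 + 6 \sqrt{17}$ ($x = -4 + \sqrt{647 - 35} = -4 + \sqrt{612} = -4 + 6 \sqrt{17} \approx 20.739$)
$x - M{\left(Q{\left(6 \right)} \right)} = \left(-4 + 6 \sqrt{17}\right) - 6^{2} = \left(-4 + 6 \sqrt{17}\right) - 36 = -40 + 6 \sqrt{17}$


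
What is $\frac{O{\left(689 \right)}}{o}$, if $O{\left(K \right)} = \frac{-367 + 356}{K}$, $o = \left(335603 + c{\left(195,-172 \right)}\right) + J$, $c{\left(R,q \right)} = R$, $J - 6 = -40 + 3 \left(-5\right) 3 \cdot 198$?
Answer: $- \frac{1}{20472946} \approx -4.8845 \cdot 10^{-8}$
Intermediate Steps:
$J = -8944$ ($J = 6 + \left(-40 + 3 \left(-5\right) 3 \cdot 198\right) = 6 + \left(-40 + \left(-15\right) 3 \cdot 198\right) = 6 - 8950 = -8944$)
$o = 326854$ ($o = \left(335603 + 195\right) - 8944 = 335798 - 8944 = 326854$)
$O{\left(K \right)} = - \frac{11}{K}$
$\frac{O{\left(689 \right)}}{o} = \frac{\left(-11\right) \frac{1}{689}}{326854} = \left(-11\right) \frac{1}{689} \cdot \frac{1}{326854} = \left(- \frac{11}{689}\right) \frac{1}{326854} = - \frac{1}{20472946}$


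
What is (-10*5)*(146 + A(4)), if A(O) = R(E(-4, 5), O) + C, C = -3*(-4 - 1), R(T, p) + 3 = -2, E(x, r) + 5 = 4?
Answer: -7800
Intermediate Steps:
E(x, r) = -1 (E(x, r) = -5 + 4 = -1)
R(T, p) = -5 (R(T, p) = -3 - 2 = -5)
C = 15 (C = -3*(-5) = 15)
A(O) = 10 (A(O) = -5 + 15 = 10)
(-10*5)*(146 + A(4)) = (-10*5)*(146 + 10) = -50*156 = -7800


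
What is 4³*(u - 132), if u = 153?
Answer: 1344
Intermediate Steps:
4³*(u - 132) = 4³*(153 - 132) = 64*21 = 1344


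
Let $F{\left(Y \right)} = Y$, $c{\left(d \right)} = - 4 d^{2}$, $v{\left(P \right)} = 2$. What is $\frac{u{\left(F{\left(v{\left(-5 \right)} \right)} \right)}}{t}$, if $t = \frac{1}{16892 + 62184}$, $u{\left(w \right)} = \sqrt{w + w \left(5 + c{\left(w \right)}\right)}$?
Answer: $158152 i \sqrt{5} \approx 3.5364 \cdot 10^{5} i$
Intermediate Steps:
$u{\left(w \right)} = \sqrt{w + w \left(5 - 4 w^{2}\right)}$
$t = \frac{1}{79076} \approx 1.2646 \cdot 10^{-5}$
$\frac{u{\left(F{\left(v{\left(-5 \right)} \right)} \right)}}{t} = \sqrt{2} \sqrt{2 \left(3 - 2 \cdot 2^{2}\right)} \frac{1}{\frac{1}{79076}} = \sqrt{2} \sqrt{2 \left(3 - 8\right)} 79076 = \sqrt{2} \sqrt{2 \left(-5\right)} 79076 = \sqrt{2} \sqrt{-10} \cdot 79076 = \sqrt{2} i \sqrt{10} \cdot 79076 = 2 i \sqrt{5} \cdot 79076 = 158152 i \sqrt{5}$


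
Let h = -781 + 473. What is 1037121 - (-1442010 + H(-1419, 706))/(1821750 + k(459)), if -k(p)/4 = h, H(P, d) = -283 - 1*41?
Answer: 945327178578/911491 ≈ 1.0371e+6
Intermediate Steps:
H(P, d) = -324 (H(P, d) = -283 - 41 = -324)
h = -308
k(p) = 1232 (k(p) = -4*(-308) = 1232)
1037121 - (-1442010 + H(-1419, 706))/(1821750 + k(459)) = 1037121 - (-1442010 - 324)/(1821750 + 1232) = 1037121 - (-1442334)/1822982 = 1037121 - 1*(-721167/911491) = 1037121 + 721167/911491 = 945327178578/911491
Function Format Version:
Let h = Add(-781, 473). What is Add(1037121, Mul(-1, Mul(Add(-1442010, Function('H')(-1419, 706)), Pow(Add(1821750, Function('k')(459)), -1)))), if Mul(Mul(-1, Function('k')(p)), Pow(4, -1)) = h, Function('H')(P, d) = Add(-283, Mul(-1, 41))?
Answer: Rational(945327178578, 911491) ≈ 1.0371e+6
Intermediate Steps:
Function('H')(P, d) = -324 (Function('H')(P, d) = Add(-283, -41) = -324)
h = -308
Function('k')(p) = 1232 (Function('k')(p) = Mul(-4, -308) = 1232)
Add(1037121, Mul(-1, Mul(Add(-1442010, Function('H')(-1419, 706)), Pow(Add(1821750, Function('k')(459)), -1)))) = Add(1037121, Mul(-1, Mul(Add(-1442010, -324), Pow(Add(1821750, 1232), -1)))) = Add(1037121, Mul(-1, Mul(-1442334, Pow(1822982, -1)))) = Add(1037121, Mul(-1, Mul(-1442334, Rational(1, 1822982)))) = Add(1037121, Mul(-1, Rational(-721167, 911491))) = Add(1037121, Rational(721167, 911491)) = Rational(945327178578, 911491)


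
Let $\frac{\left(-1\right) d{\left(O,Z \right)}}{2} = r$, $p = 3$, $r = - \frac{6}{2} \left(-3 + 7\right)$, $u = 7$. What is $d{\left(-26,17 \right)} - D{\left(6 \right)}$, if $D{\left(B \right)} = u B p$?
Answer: $-102$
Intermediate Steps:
$r = -12$ ($r = \left(-6\right) \frac{1}{2} \cdot 4 = \left(-3\right) 4 = -12$)
$d{\left(O,Z \right)} = 24$ ($d{\left(O,Z \right)} = \left(-2\right) \left(-12\right) = 24$)
$D{\left(B \right)} = 21 B$ ($D{\left(B \right)} = 7 B 3 = 21 B$)
$d{\left(-26,17 \right)} - D{\left(6 \right)} = 24 - 21 \cdot 6 = 24 - 126 = -102$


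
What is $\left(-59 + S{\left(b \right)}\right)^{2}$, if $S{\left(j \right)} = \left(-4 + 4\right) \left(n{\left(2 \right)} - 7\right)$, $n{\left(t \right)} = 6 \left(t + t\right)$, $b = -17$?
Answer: $3481$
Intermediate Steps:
$n{\left(t \right)} = 12 t$ ($n{\left(t \right)} = 6 \cdot 2 t = 12 t$)
$S{\left(j \right)} = 0$ ($S{\left(j \right)} = \left(-4 + 4\right) \left(12 \cdot 2 - 7\right) = 0 \left(24 - 7\right) = 0 \cdot 17 = 0$)
$\left(-59 + S{\left(b \right)}\right)^{2} = \left(-59 + 0\right)^{2} = \left(-59\right)^{2} = 3481$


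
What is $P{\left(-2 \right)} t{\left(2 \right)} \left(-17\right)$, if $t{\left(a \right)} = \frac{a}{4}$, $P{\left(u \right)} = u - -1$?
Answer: $\frac{17}{2} \approx 8.5$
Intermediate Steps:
$P{\left(u \right)} = 1 + u$ ($P{\left(u \right)} = u + 1 = 1 + u$)
$t{\left(a \right)} = \frac{a}{4}$ ($t{\left(a \right)} = a \frac{1}{4} = \frac{a}{4}$)
$P{\left(-2 \right)} t{\left(2 \right)} \left(-17\right) = \left(1 - 2\right) \frac{1}{4} \cdot 2 \left(-17\right) = \left(-1\right) \frac{1}{2} \left(-17\right) = \left(- \frac{1}{2}\right) \left(-17\right) = \frac{17}{2}$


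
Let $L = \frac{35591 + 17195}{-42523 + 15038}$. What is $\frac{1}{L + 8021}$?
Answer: $\frac{27485}{220404399} \approx 0.0001247$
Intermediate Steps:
$L = - \frac{52786}{27485}$ ($L = \frac{52786}{-27485} = 52786 \left(- \frac{1}{27485}\right) = - \frac{52786}{27485} \approx -1.9205$)
$\frac{1}{L + 8021} = \frac{1}{- \frac{52786}{27485} + 8021} = \frac{1}{\frac{220404399}{27485}} = \frac{27485}{220404399}$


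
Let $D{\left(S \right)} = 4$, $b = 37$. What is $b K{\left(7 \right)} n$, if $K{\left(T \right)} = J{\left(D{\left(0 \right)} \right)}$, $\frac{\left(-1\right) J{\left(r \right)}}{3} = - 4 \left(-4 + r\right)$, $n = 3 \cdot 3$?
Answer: $0$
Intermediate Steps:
$n = 9$
$J{\left(r \right)} = -48 + 12 r$ ($J{\left(r \right)} = - 3 \left(- 4 \left(-4 + r\right)\right) = - 3 \left(16 - 4 r\right) = -48 + 12 r$)
$K{\left(T \right)} = 0$ ($K{\left(T \right)} = -48 + 12 \cdot 4 = -48 + 48 = 0$)
$b K{\left(7 \right)} n = 37 \cdot 0 \cdot 9 = 0 \cdot 9 = 0$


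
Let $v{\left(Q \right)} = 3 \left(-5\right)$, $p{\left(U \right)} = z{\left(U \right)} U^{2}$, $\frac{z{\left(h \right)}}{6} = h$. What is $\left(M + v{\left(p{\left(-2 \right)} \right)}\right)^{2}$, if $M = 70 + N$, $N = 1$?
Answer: $3136$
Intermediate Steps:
$z{\left(h \right)} = 6 h$
$p{\left(U \right)} = 6 U^{3}$ ($p{\left(U \right)} = 6 U U^{2} = 6 U^{3}$)
$v{\left(Q \right)} = -15$
$M = 71$ ($M = 70 + 1 = 71$)
$\left(M + v{\left(p{\left(-2 \right)} \right)}\right)^{2} = \left(71 - 15\right)^{2} = 56^{2} = 3136$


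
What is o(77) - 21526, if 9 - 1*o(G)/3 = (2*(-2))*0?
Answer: -21499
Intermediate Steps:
o(G) = 27 (o(G) = 27 - 3*2*(-2)*0 = 27 - (-12)*0 = 27 - 3*0 = 27 + 0 = 27)
o(77) - 21526 = 27 - 21526 = -21499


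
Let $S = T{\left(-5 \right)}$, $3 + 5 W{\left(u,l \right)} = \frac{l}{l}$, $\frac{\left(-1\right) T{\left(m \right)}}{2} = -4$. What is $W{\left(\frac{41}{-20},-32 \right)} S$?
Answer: $- \frac{16}{5} \approx -3.2$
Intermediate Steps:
$T{\left(m \right)} = 8$ ($T{\left(m \right)} = \left(-2\right) \left(-4\right) = 8$)
$W{\left(u,l \right)} = - \frac{2}{5}$ ($W{\left(u,l \right)} = - \frac{3}{5} + \frac{l \frac{1}{l}}{5} = - \frac{3}{5} + \frac{1}{5} \cdot 1 = - \frac{3}{5} + \frac{1}{5} = - \frac{2}{5}$)
$S = 8$
$W{\left(\frac{41}{-20},-32 \right)} S = \left(- \frac{2}{5}\right) 8 = - \frac{16}{5}$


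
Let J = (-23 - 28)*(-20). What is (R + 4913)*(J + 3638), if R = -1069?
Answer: 17905352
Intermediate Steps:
J = 1020 (J = -51*(-20) = 1020)
(R + 4913)*(J + 3638) = (-1069 + 4913)*(1020 + 3638) = 3844*4658 = 17905352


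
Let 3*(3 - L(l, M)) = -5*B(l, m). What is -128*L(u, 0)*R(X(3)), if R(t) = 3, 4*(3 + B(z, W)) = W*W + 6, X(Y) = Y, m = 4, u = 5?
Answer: -2752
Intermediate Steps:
B(z, W) = -3/2 + W**2/4 (B(z, W) = -3 + (W*W + 6)/4 = -3 + (W**2 + 6)/4 = -3 + (6 + W**2)/4 = -3 + (3/2 + W**2/4) = -3/2 + W**2/4)
L(l, M) = 43/6 (L(l, M) = 3 - (-5)*(-3/2 + (1/4)*4**2)/3 = 3 - (-5)*(-3/2 + (1/4)*16)/3 = 3 - (-5)*(-3/2 + 4)/3 = 3 - (-5)*5/(3*2) = 3 - 1/3*(-25/2) = 3 + 25/6 = 43/6)
-128*L(u, 0)*R(X(3)) = -2752*3/3 = -128*43/2 = -2752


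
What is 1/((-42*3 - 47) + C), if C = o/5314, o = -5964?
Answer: -2657/462643 ≈ -0.0057431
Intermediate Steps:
C = -2982/2657 (C = -5964/5314 = -5964*1/5314 = -2982/2657 ≈ -1.1223)
1/((-42*3 - 47) + C) = 1/((-42*3 - 47) - 2982/2657) = 1/((-126 - 47) - 2982/2657) = 1/(-173 - 2982/2657) = 1/(-462643/2657) = -2657/462643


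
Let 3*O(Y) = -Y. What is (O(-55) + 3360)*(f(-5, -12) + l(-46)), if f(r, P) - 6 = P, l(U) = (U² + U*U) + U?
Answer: 42364300/3 ≈ 1.4121e+7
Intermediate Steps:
l(U) = U + 2*U² (l(U) = (U² + U²) + U = 2*U² + U = U + 2*U²)
f(r, P) = 6 + P
O(Y) = -Y/3 (O(Y) = (-Y)/3 = -Y/3)
(O(-55) + 3360)*(f(-5, -12) + l(-46)) = (-⅓*(-55) + 3360)*((6 - 12) - 46*(1 + 2*(-46))) = (55/3 + 3360)*(-6 - 46*(1 - 92)) = 10135*(-6 - 46*(-91))/3 = 10135*(-6 + 4186)/3 = (10135/3)*4180 = 42364300/3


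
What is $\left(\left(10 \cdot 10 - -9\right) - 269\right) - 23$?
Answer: $-183$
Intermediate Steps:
$\left(\left(10 \cdot 10 - -9\right) - 269\right) - 23 = \left(\left(100 + 9\right) - 269\right) - 23 = \left(109 - 269\right) - 23 = -160 - 23 = -183$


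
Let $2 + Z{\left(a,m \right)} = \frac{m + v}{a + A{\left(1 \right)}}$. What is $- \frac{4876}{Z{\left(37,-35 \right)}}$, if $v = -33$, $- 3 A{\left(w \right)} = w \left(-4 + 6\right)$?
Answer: $\frac{265742}{211} \approx 1259.4$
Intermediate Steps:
$A{\left(w \right)} = - \frac{2 w}{3}$ ($A{\left(w \right)} = - \frac{w \left(-4 + 6\right)}{3} = - \frac{w 2}{3} = - \frac{2 w}{3}$)
$Z{\left(a,m \right)} = -2 + \frac{-33 + m}{- \frac{2}{3} + a}$ ($Z{\left(a,m \right)} = -2 + \frac{m - 33}{a - \frac{2}{3}} = -2 + \frac{-33 + m}{a - \frac{2}{3}} = -2 + \frac{-33 + m}{- \frac{2}{3} + a}$)
$- \frac{4876}{Z{\left(37,-35 \right)}} = - \frac{4876}{\frac{1}{-2 + 3 \cdot 37} \left(-95 - 222 + 3 \left(-35\right)\right)} = - \frac{4876}{\frac{1}{-2 + 111} \left(-95 - 222 - 105\right)} = - \frac{4876}{\frac{1}{109} \left(-422\right)} = - \frac{4876}{- \frac{422}{109}} = \left(-4876\right) \left(- \frac{109}{422}\right) = \frac{265742}{211}$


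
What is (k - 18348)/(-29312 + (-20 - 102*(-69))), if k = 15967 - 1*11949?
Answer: 7165/11147 ≈ 0.64277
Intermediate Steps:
k = 4018 (k = 15967 - 11949 = 4018)
(k - 18348)/(-29312 + (-20 - 102*(-69))) = (4018 - 18348)/(-29312 + (-20 - 102*(-69))) = -14330/(-29312 + (-20 + 7038)) = -14330/(-29312 + 7018) = -14330/(-22294) = -14330*(-1/22294) = 7165/11147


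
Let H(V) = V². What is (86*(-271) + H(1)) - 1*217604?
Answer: -240909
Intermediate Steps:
(86*(-271) + H(1)) - 1*217604 = (86*(-271) + 1²) - 1*217604 = (-23306 + 1) - 217604 = -23305 - 217604 = -240909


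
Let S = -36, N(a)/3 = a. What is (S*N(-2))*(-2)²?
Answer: 864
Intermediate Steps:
N(a) = 3*a
(S*N(-2))*(-2)² = -108*(-2)*(-2)² = -36*(-6)*4 = 216*4 = 864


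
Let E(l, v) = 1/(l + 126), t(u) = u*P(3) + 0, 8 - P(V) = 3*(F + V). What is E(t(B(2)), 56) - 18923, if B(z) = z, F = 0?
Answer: -2346451/124 ≈ -18923.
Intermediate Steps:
P(V) = 8 - 3*V (P(V) = 8 - 3*(0 + V) = 8 - 3*V)
t(u) = -u (t(u) = u*(8 - 3*3) + 0 = u*(8 - 9) + 0 = u*(-1) + 0 = -u + 0 = -u)
E(l, v) = 1/(126 + l)
E(t(B(2)), 56) - 18923 = 1/(126 - 1*2) - 18923 = 1/(126 - 2) - 18923 = 1/124 - 18923 = -2346451/124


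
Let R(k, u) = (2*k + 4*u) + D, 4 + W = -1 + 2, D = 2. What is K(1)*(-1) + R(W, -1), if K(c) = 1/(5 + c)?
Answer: -49/6 ≈ -8.1667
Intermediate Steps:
W = -3 (W = -4 + (-1 + 2) = -4 + 1 = -3)
R(k, u) = 2 + 2*k + 4*u (R(k, u) = (2*k + 4*u) + 2 = 2 + 2*k + 4*u)
K(1)*(-1) + R(W, -1) = -1/(5 + 1) + (2 + 2*(-3) + 4*(-1)) = -1/6 + (2 - 6 - 4) = (⅙)*(-1) - 8 = -⅙ - 8 = -49/6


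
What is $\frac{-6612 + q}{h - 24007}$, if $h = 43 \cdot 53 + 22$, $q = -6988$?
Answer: $\frac{6800}{10853} \approx 0.62655$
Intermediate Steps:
$h = 2301$ ($h = 2279 + 22 = 2301$)
$\frac{-6612 + q}{h - 24007} = \frac{-6612 - 6988}{2301 - 24007} = - \frac{13600}{-21706} = \left(-13600\right) \left(- \frac{1}{21706}\right) = \frac{6800}{10853}$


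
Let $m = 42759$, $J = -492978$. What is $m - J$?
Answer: $535737$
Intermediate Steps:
$m - J = 42759 - -492978 = 42759 + 492978 = 535737$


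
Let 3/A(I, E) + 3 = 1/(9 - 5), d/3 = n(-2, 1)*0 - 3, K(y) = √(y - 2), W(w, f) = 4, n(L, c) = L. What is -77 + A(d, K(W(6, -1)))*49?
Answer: -1435/11 ≈ -130.45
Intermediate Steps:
K(y) = √(-2 + y)
d = -9 (d = 3*(-2*0 - 3) = 3*(0 - 3) = 3*(-3) = -9)
A(I, E) = -12/11 (A(I, E) = 3/(-3 + 1/(9 - 5)) = 3/(-3 + 1/4) = 3/(-3 + ¼) = 3/(-11/4) = 3*(-4/11) = -12/11)
-77 + A(d, K(W(6, -1)))*49 = -77 - 12/11*49 = -77 - 588/11 = -1435/11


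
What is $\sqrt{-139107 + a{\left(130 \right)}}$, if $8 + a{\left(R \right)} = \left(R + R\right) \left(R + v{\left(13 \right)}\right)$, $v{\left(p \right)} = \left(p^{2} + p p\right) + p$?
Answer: $i \sqrt{14055} \approx 118.55 i$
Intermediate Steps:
$v{\left(p \right)} = p + 2 p^{2}$ ($v{\left(p \right)} = \left(p^{2} + p^{2}\right) + p = 2 p^{2} + p = p + 2 p^{2}$)
$a{\left(R \right)} = -8 + 2 R \left(351 + R\right)$ ($a{\left(R \right)} = -8 + \left(R + R\right) \left(R + 13 \left(1 + 2 \cdot 13\right)\right) = -8 + 2 R \left(R + 13 \left(1 + 26\right)\right) = -8 + 2 R \left(R + 13 \cdot 27\right) = -8 + 2 R \left(R + 351\right) = -8 + 2 R \left(351 + R\right)$)
$\sqrt{-139107 + a{\left(130 \right)}} = \sqrt{-139107 + \left(-8 + 2 \cdot 130^{2} + 702 \cdot 130\right)} = \sqrt{-139107 + \left(-8 + 2 \cdot 16900 + 91260\right)} = \sqrt{-139107 + \left(-8 + 33800 + 91260\right)} = \sqrt{-139107 + 125052} = \sqrt{-14055} = i \sqrt{14055}$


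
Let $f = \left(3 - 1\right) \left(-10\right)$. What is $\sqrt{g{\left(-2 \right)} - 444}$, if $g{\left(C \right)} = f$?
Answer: $4 i \sqrt{29} \approx 21.541 i$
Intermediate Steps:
$f = -20$ ($f = 2 \left(-10\right) = -20$)
$g{\left(C \right)} = -20$
$\sqrt{g{\left(-2 \right)} - 444} = \sqrt{-20 - 444} = \sqrt{-464} = 4 i \sqrt{29}$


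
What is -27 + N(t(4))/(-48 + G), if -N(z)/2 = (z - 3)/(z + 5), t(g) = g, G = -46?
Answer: -11420/423 ≈ -26.998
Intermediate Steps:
N(z) = -2*(-3 + z)/(5 + z) (N(z) = -2*(z - 3)/(z + 5) = -2*(-3 + z)/(5 + z))
-27 + N(t(4))/(-48 + G) = -27 + (2*(3 - 1*4)/(5 + 4))/(-48 - 46) = -27 + (2*(3 - 4)/9)/(-94) = -27 + (2*(⅑)*(-1))*(-1/94) = -27 - 2/9*(-1/94) = -27 + 1/423 = -11420/423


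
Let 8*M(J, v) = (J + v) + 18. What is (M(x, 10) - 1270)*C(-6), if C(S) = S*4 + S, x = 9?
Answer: 151845/4 ≈ 37961.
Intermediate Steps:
C(S) = 5*S (C(S) = 4*S + S = 5*S)
M(J, v) = 9/4 + J/8 + v/8 (M(J, v) = ((J + v) + 18)/8 = (18 + J + v)/8 = 9/4 + J/8 + v/8)
(M(x, 10) - 1270)*C(-6) = ((9/4 + (⅛)*9 + (⅛)*10) - 1270)*(5*(-6)) = ((9/4 + 9/8 + 5/4) - 1270)*(-30) = (37/8 - 1270)*(-30) = -10123/8*(-30) = 151845/4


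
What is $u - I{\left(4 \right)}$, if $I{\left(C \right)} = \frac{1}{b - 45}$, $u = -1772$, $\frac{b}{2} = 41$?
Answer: $- \frac{65565}{37} \approx -1772.0$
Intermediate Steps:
$b = 82$ ($b = 2 \cdot 41 = 82$)
$I{\left(C \right)} = \frac{1}{37}$ ($I{\left(C \right)} = \frac{1}{82 - 45} = \frac{1}{37}$)
$u - I{\left(4 \right)} = -1772 - \frac{1}{37} = - \frac{65565}{37}$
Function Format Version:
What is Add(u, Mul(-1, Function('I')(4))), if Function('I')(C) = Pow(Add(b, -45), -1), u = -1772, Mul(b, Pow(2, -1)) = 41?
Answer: Rational(-65565, 37) ≈ -1772.0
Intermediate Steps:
b = 82 (b = Mul(2, 41) = 82)
Function('I')(C) = Rational(1, 37) (Function('I')(C) = Pow(Add(82, -45), -1) = Pow(37, -1) = Rational(1, 37))
Add(u, Mul(-1, Function('I')(4))) = Add(-1772, Mul(-1, Rational(1, 37))) = Add(-1772, Rational(-1, 37)) = Rational(-65565, 37)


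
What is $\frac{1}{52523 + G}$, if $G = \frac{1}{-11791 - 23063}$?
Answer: $\frac{34854}{1830636641} \approx 1.9039 \cdot 10^{-5}$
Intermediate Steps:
$G = - \frac{1}{34854}$ ($G = \frac{1}{-34854} = - \frac{1}{34854} \approx -2.8691 \cdot 10^{-5}$)
$\frac{1}{52523 + G} = \frac{1}{52523 - \frac{1}{34854}} = \frac{1}{\frac{1830636641}{34854}} = \frac{34854}{1830636641}$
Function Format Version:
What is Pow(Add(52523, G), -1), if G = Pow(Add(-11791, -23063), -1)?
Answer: Rational(34854, 1830636641) ≈ 1.9039e-5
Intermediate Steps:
G = Rational(-1, 34854) (G = Pow(-34854, -1) = Rational(-1, 34854) ≈ -2.8691e-5)
Pow(Add(52523, G), -1) = Pow(Add(52523, Rational(-1, 34854)), -1) = Pow(Rational(1830636641, 34854), -1) = Rational(34854, 1830636641)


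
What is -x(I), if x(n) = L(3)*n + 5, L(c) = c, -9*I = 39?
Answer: 8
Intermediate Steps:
I = -13/3 (I = -⅑*39 = -13/3 ≈ -4.3333)
x(n) = 5 + 3*n (x(n) = 3*n + 5 = 5 + 3*n)
-x(I) = -(5 + 3*(-13/3)) = -(5 - 13) = -1*(-8) = 8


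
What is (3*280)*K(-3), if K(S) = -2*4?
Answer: -6720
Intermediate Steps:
K(S) = -8
(3*280)*K(-3) = (3*280)*(-8) = 840*(-8) = -6720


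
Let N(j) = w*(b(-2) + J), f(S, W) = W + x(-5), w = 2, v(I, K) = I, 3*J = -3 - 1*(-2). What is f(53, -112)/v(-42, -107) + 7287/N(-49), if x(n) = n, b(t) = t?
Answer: -10911/7 ≈ -1558.7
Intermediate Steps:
J = -⅓ (J = (-3 - 1*(-2))/3 = (-3 + 2)/3 = (⅓)*(-1) = -⅓ ≈ -0.33333)
f(S, W) = -5 + W (f(S, W) = W - 5 = -5 + W)
N(j) = -14/3 (N(j) = 2*(-2 - ⅓) = 2*(-7/3) = -14/3)
f(53, -112)/v(-42, -107) + 7287/N(-49) = (-5 - 112)/(-42) + 7287/(-14/3) = -117*(-1/42) + 7287*(-3/14) = 39/14 - 3123/2 = -10911/7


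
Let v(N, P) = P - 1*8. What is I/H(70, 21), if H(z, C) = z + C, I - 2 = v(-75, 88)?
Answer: 82/91 ≈ 0.90110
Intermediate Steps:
v(N, P) = -8 + P (v(N, P) = P - 8 = -8 + P)
I = 82 (I = 2 + (-8 + 88) = 2 + 80 = 82)
H(z, C) = C + z
I/H(70, 21) = 82/(21 + 70) = 82/91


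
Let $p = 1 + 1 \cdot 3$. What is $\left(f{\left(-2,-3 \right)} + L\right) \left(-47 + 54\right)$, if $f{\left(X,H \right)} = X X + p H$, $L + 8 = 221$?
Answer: $1435$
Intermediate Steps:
$L = 213$ ($L = -8 + 221 = 213$)
$p = 4$ ($p = 1 + 3 = 4$)
$f{\left(X,H \right)} = X^{2} + 4 H$ ($f{\left(X,H \right)} = X X + 4 H = X^{2} + 4 H$)
$\left(f{\left(-2,-3 \right)} + L\right) \left(-47 + 54\right) = \left(\left(\left(-2\right)^{2} + 4 \left(-3\right)\right) + 213\right) \left(-47 + 54\right) = \left(\left(4 - 12\right) + 213\right) 7 = \left(-8 + 213\right) 7 = 205 \cdot 7 = 1435$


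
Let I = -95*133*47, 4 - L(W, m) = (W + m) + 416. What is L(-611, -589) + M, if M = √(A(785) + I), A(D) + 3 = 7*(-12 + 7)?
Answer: 788 + 3*I*√65987 ≈ 788.0 + 770.64*I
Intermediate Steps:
A(D) = -38 (A(D) = -3 + 7*(-12 + 7) = -3 + 7*(-5) = -3 - 35 = -38)
L(W, m) = -412 - W - m (L(W, m) = 4 - ((W + m) + 416) = 4 - (416 + W + m) = 4 + (-416 - W - m) = -412 - W - m)
I = -593845 (I = -12635*47 = -593845)
M = 3*I*√65987 (M = √(-38 - 593845) = √(-593883) = 3*I*√65987 ≈ 770.64*I)
L(-611, -589) + M = (-412 - 1*(-611) - 1*(-589)) + 3*I*√65987 = (-412 + 611 + 589) + 3*I*√65987 = 788 + 3*I*√65987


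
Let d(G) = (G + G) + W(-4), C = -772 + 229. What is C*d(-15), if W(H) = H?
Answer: 18462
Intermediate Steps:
C = -543
d(G) = -4 + 2*G (d(G) = (G + G) - 4 = 2*G - 4 = -4 + 2*G)
C*d(-15) = -543*(-4 + 2*(-15)) = -543*(-4 - 30) = -543*(-34) = 18462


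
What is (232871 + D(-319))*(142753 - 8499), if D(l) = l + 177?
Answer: 31244799166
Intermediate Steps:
D(l) = 177 + l
(232871 + D(-319))*(142753 - 8499) = (232871 + (177 - 319))*(142753 - 8499) = (232871 - 142)*134254 = 232729*134254 = 31244799166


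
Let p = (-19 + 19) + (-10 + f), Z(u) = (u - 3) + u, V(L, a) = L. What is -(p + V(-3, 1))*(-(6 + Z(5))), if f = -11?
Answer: -312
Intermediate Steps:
Z(u) = -3 + 2*u (Z(u) = (-3 + u) + u = -3 + 2*u)
p = -21 (p = (-19 + 19) + (-10 - 11) = 0 - 21 = -21)
-(p + V(-3, 1))*(-(6 + Z(5))) = -(-21 - 3)*(-(6 + (-3 + 2*5))) = -(-24)*(-(6 + (-3 + 10))) = -(-24)*(-(6 + 7)) = -(-24)*(-1*13) = -(-24)*(-13) = -1*312 = -312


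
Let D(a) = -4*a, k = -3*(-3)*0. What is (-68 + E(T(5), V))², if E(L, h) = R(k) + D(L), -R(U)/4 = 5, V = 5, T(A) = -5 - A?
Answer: 2304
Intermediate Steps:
k = 0 (k = 9*0 = 0)
R(U) = -20 (R(U) = -4*5 = -20)
E(L, h) = -20 - 4*L
(-68 + E(T(5), V))² = (-68 + (-20 - 4*(-5 - 1*5)))² = (-68 + (-20 - 4*(-5 - 5)))² = (-68 + (-20 - 4*(-10)))² = (-68 + (-20 + 40))² = (-68 + 20)² = (-48)² = 2304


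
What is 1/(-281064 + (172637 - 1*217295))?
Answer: -1/325722 ≈ -3.0701e-6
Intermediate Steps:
1/(-281064 + (172637 - 1*217295)) = 1/(-281064 + (172637 - 217295)) = 1/(-281064 - 44658) = 1/(-325722) = -1/325722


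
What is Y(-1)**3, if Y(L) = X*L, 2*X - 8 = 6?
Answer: -343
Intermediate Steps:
X = 7 (X = 4 + (1/2)*6 = 4 + 3 = 7)
Y(L) = 7*L
Y(-1)**3 = (7*(-1))**3 = (-7)**3 = -343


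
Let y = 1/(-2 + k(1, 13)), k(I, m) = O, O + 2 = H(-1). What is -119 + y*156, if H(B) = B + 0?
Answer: -751/5 ≈ -150.20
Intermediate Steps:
H(B) = B
O = -3 (O = -2 - 1 = -3)
k(I, m) = -3
y = -⅕ (y = 1/(-2 - 3) = 1/(-5) = -⅕ ≈ -0.20000)
-119 + y*156 = -119 - ⅕*156 = -119 - 156/5 = -751/5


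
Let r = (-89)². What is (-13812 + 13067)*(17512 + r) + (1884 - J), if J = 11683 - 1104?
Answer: -18956280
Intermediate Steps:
r = 7921
J = 10579
(-13812 + 13067)*(17512 + r) + (1884 - J) = (-13812 + 13067)*(17512 + 7921) + (1884 - 1*10579) = -745*25433 + (1884 - 10579) = -18947585 - 8695 = -18956280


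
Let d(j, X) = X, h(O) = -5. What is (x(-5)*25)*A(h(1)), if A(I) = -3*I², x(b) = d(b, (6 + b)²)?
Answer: -1875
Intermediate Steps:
x(b) = (6 + b)²
(x(-5)*25)*A(h(1)) = ((6 - 5)²*25)*(-3*(-5)²) = (1²*25)*(-3*25) = (1*25)*(-75) = 25*(-75) = -1875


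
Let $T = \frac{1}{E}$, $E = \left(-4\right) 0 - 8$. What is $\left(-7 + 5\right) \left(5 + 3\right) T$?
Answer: $2$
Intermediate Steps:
$E = -8$ ($E = 0 - 8 = -8$)
$T = - \frac{1}{8}$ ($T = \frac{1}{-8} = - \frac{1}{8} \approx -0.125$)
$\left(-7 + 5\right) \left(5 + 3\right) T = \left(-7 + 5\right) \left(5 + 3\right) \left(- \frac{1}{8}\right) = \left(-2\right) 8 \left(- \frac{1}{8}\right) = \left(-16\right) \left(- \frac{1}{8}\right) = 2$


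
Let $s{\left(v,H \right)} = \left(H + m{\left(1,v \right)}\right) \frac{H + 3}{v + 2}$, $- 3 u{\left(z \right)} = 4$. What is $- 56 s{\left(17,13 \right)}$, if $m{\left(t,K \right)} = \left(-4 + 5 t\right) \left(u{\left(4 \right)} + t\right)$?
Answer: $- \frac{1792}{3} \approx -597.33$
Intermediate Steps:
$u{\left(z \right)} = - \frac{4}{3}$ ($u{\left(z \right)} = \left(- \frac{1}{3}\right) 4 = - \frac{4}{3}$)
$m{\left(t,K \right)} = \left(-4 + 5 t\right) \left(- \frac{4}{3} + t\right)$
$s{\left(v,H \right)} = \frac{\left(3 + H\right) \left(- \frac{1}{3} + H\right)}{2 + v}$ ($s{\left(v,H \right)} = \left(H + \left(\frac{16}{3} + 5 \cdot 1^{2} - \frac{32}{3}\right)\right) \frac{H + 3}{v + 2} = \left(H + \left(\frac{16}{3} + 5 \cdot 1 - \frac{32}{3}\right)\right) \frac{3 + H}{2 + v} = \left(H + \left(\frac{16}{3} + 5 - \frac{32}{3}\right)\right) \frac{3 + H}{2 + v} = \left(H - \frac{1}{3}\right) \frac{3 + H}{2 + v} = \left(- \frac{1}{3} + H\right) \frac{3 + H}{2 + v} = \frac{\left(3 + H\right) \left(- \frac{1}{3} + H\right)}{2 + v}$)
$- 56 s{\left(17,13 \right)} = - 56 \frac{-1 + 13^{2} + \frac{8}{3} \cdot 13}{2 + 17} = - 56 \frac{-1 + 169 + \frac{104}{3}}{19} = - 56 \cdot \frac{1}{19} \cdot \frac{608}{3} = \left(-56\right) \frac{32}{3} = - \frac{1792}{3}$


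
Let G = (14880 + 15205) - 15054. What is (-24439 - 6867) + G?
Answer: -16275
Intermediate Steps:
G = 15031 (G = 30085 - 15054 = 15031)
(-24439 - 6867) + G = (-24439 - 6867) + 15031 = -31306 + 15031 = -16275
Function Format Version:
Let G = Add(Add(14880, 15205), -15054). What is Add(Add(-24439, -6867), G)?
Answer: -16275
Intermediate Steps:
G = 15031 (G = Add(30085, -15054) = 15031)
Add(Add(-24439, -6867), G) = Add(Add(-24439, -6867), 15031) = Add(-31306, 15031) = -16275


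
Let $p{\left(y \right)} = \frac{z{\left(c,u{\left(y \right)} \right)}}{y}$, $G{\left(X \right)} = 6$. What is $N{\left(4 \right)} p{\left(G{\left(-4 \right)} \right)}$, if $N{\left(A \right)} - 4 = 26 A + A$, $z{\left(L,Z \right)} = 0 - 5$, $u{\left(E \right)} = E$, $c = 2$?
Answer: $- \frac{280}{3} \approx -93.333$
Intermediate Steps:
$z{\left(L,Z \right)} = -5$ ($z{\left(L,Z \right)} = 0 - 5 = -5$)
$N{\left(A \right)} = 4 + 27 A$ ($N{\left(A \right)} = 4 + \left(26 A + A\right) = 4 + 27 A$)
$p{\left(y \right)} = - \frac{5}{y}$
$N{\left(4 \right)} p{\left(G{\left(-4 \right)} \right)} = \left(4 + 27 \cdot 4\right) \left(- \frac{5}{6}\right) = \left(4 + 108\right) \left(\left(-5\right) \frac{1}{6}\right) = 112 \left(- \frac{5}{6}\right) = - \frac{280}{3}$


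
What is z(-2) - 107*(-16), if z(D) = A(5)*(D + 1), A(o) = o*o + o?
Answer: 1682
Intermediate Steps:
A(o) = o + o**2 (A(o) = o**2 + o = o + o**2)
z(D) = 30 + 30*D (z(D) = (5*(1 + 5))*(D + 1) = (5*6)*(1 + D) = 30*(1 + D) = 30 + 30*D)
z(-2) - 107*(-16) = (30 + 30*(-2)) - 107*(-16) = (30 - 60) + 1712 = -30 + 1712 = 1682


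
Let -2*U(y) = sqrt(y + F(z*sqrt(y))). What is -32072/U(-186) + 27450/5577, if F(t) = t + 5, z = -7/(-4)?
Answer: 9150/1859 + 128288/sqrt(-724 + 7*I*sqrt(186)) ≈ 315.89 - 4737.1*I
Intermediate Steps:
z = 7/4 (z = -7*(-1/4) = 7/4 ≈ 1.7500)
F(t) = 5 + t
U(y) = -sqrt(5 + y + 7*sqrt(y)/4)/2 (U(y) = -sqrt(y + (5 + 7*sqrt(y)/4))/2 = -sqrt(5 + y + 7*sqrt(y)/4)/2)
-32072/U(-186) + 27450/5577 = -32072*(-4/sqrt(20 + 4*(-186) + 7*sqrt(-186))) + 27450/5577 = -32072*(-4/sqrt(20 - 744 + 7*(I*sqrt(186)))) + 27450*(1/5577) = -32072*(-4/sqrt(20 - 744 + 7*I*sqrt(186))) + 9150/1859 = -32072*(-4/sqrt(-724 + 7*I*sqrt(186))) + 9150/1859 = -(-128288)/sqrt(-724 + 7*I*sqrt(186)) + 9150/1859 = 128288/sqrt(-724 + 7*I*sqrt(186)) + 9150/1859 = 9150/1859 + 128288/sqrt(-724 + 7*I*sqrt(186))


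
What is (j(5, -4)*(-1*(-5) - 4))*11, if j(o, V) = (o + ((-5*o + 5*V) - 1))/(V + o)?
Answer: -451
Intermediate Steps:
j(o, V) = (-1 - 4*o + 5*V)/(V + o) (j(o, V) = (o + (-1 - 5*o + 5*V))/(V + o) = (-1 - 4*o + 5*V)/(V + o))
(j(5, -4)*(-1*(-5) - 4))*11 = (((-1 - 4*5 + 5*(-4))/(-4 + 5))*(-1*(-5) - 4))*11 = (((-1 - 20 - 20)/1)*(5 - 4))*11 = ((1*(-41))*1)*11 = -41*1*11 = -41*11 = -451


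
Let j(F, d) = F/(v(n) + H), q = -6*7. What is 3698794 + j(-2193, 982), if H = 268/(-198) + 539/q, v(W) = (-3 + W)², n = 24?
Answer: 312580947932/84509 ≈ 3.6988e+6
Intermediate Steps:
q = -42
H = -2809/198 (H = 268/(-198) + 539/(-42) = 268*(-1/198) + 539*(-1/42) = -134/99 - 77/6 = -2809/198 ≈ -14.187)
j(F, d) = 198*F/84509 (j(F, d) = F/((-3 + 24)² - 2809/198) = F/(21² - 2809/198) = F/(441 - 2809/198) = F/(84509/198) = F*(198/84509) = 198*F/84509)
3698794 + j(-2193, 982) = 3698794 + (198/84509)*(-2193) = 3698794 - 434214/84509 = 312580947932/84509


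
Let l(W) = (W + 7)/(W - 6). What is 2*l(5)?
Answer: -24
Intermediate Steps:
l(W) = (7 + W)/(-6 + W)
2*l(5) = 2*((7 + 5)/(-6 + 5)) = 2*(12/(-1)) = 2*(-1*12) = 2*(-12) = -24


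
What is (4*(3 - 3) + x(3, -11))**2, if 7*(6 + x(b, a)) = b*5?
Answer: 729/49 ≈ 14.878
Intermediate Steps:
x(b, a) = -6 + 5*b/7 (x(b, a) = -6 + (b*5)/7 = -6 + (5*b)/7 = -6 + 5*b/7)
(4*(3 - 3) + x(3, -11))**2 = (4*(3 - 3) + (-6 + (5/7)*3))**2 = (4*0 + (-6 + 15/7))**2 = (0 - 27/7)**2 = (-27/7)**2 = 729/49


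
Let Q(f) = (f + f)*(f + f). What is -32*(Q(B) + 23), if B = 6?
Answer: -5344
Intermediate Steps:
Q(f) = 4*f² (Q(f) = (2*f)*(2*f) = 4*f²)
-32*(Q(B) + 23) = -32*(4*6² + 23) = -32*(4*36 + 23) = -32*(144 + 23) = -32*167 = -5344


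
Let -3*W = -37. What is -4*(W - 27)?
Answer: 176/3 ≈ 58.667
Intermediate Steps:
W = 37/3 (W = -1/3*(-37) = 37/3 ≈ 12.333)
-4*(W - 27) = -4*(37/3 - 27) = -4*(-44/3) = 176/3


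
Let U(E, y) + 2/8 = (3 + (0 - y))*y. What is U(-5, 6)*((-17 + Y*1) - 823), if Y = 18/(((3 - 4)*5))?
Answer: 153957/10 ≈ 15396.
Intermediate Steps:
U(E, y) = -¼ + y*(3 - y) (U(E, y) = -¼ + (3 + (0 - y))*y = -¼ + (3 - y)*y = -¼ + y*(3 - y))
Y = -18/5 (Y = 18/((-1*5)) = 18/(-5) = 18*(-⅕) = -18/5 ≈ -3.6000)
U(-5, 6)*((-17 + Y*1) - 823) = (-¼ - 1*6² + 3*6)*((-17 - 18/5*1) - 823) = (-¼ - 1*36 + 18)*((-17 - 18/5) - 823) = (-¼ - 36 + 18)*(-103/5 - 823) = -73/4*(-4218/5) = 153957/10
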